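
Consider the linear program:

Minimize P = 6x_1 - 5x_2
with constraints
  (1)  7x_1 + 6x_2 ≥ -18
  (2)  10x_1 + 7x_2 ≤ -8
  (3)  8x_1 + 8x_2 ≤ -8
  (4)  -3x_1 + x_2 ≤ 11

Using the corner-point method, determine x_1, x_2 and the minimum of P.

Extreme points and P = 6x_1 - 5x_2:
  (78/11, -124/11) → P = 1088/11
  (-84/25, 23/25) → P = -619/25
  (-1/3, -2/3) → P = 4/3
  (-3, 2) → P = -28

The binding constraints are 8x_1 + 8x_2 = -8 and -3x_1 + x_2 = 11.
Solving simultaneously gives x_1 = -3, x_2 = 2.

x_1 = -3, x_2 = 2, minimum P = -28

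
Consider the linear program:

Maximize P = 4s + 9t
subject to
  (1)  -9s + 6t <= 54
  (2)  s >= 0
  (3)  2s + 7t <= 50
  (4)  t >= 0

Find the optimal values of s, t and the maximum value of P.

Feasible corners and P = 4s + 9t:
  (0, 50/7) → P = 450/7
  (0, 0) → P = 0
  (25, 0) → P = 100

s = 25, t = 0, maximum P = 100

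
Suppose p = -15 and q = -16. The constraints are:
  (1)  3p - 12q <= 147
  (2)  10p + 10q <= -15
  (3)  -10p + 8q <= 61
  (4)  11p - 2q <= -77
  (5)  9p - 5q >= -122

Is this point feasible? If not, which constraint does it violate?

feasible

(1): 147 ≤ 147 ✓
(2): -310 ≤ -15 ✓
(3): 22 ≤ 61 ✓
(4): -133 ≤ -77 ✓
(5): -55 ≥ -122 ✓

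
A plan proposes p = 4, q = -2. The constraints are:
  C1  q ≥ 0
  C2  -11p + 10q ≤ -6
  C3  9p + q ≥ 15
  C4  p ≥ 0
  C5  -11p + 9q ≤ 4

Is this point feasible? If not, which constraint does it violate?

not feasible — violates C1

Constraint C1: q = -2, which is not ≥ 0. All other constraints are satisfied.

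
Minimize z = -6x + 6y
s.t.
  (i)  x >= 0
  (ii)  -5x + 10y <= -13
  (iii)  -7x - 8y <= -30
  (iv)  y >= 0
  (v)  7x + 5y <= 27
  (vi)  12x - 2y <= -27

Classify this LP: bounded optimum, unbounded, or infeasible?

infeasible

The boundaries 7x + 5y = 27 and 12x - 2y = -27 meet at (-81/74, 513/74), but that point violates x ≥ 0. Every candidate vertex is excluded by some other constraint, so the feasible region is empty.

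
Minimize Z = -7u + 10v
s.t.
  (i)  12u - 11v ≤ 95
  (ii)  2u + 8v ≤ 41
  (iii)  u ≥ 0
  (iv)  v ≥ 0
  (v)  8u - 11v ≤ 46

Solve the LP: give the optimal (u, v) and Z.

Vertices and Z = -7u + 10v:
  (0, 41/8) → Z = 205/4
  (819/86, 118/43) → Z = -3373/86
  (0, 0) → Z = 0
  (23/4, 0) → Z = -161/4

u = 23/4, v = 0, minimum Z = -161/4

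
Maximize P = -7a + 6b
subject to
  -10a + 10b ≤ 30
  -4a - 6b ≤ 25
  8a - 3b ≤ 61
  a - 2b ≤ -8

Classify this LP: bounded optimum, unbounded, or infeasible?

bounded optimum

Extreme points and P = -7a + 6b:
  (14, 17) → P = 4
  (2, 5) → P = 16
  (146/13, 125/13) → P = -272/13
The feasible region has finitely many vertices and no improving ray; the maximum is 16 at (2, 5).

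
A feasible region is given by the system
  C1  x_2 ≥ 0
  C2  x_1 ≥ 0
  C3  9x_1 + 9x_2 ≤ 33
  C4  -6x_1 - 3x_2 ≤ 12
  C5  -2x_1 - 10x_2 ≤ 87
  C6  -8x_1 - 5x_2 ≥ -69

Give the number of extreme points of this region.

3

Intersecting each pair of boundary lines and keeping only the points that satisfy every inequality leaves:
  (0, 0)
  (11/3, 0)
  (0, 11/3)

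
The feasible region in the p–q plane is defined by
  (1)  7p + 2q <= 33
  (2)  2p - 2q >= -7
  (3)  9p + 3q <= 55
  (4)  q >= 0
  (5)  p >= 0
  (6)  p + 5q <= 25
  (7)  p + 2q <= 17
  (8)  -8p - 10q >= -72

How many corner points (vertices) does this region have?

Of the 28 pairwise boundary intersections, those satisfying every inequality are:
  (33/7, 0)
  (115/33, 142/33)
  (0, 7/2)
  (5/4, 19/4)
  (0, 0)

5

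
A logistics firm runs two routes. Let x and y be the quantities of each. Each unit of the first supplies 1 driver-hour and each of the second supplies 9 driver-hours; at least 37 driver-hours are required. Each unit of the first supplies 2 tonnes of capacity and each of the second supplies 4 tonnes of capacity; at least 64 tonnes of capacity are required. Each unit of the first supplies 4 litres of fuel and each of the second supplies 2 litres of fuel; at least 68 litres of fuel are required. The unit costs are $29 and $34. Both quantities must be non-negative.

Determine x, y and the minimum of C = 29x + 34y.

Corner points and C = 29x + 34y:
  (0, 34) → C = 1156
  (37, 0) → C = 1073
  (214/7, 5/7) → C = 6376/7
  (12, 10) → C = 688
The feasible region is unbounded (it extends along (0, 1), (1, 0)), but C strictly increases along every unbounded feasible direction, so there is no improving ray and the minimum is attained at a vertex.

x = 12, y = 10, minimum C = 688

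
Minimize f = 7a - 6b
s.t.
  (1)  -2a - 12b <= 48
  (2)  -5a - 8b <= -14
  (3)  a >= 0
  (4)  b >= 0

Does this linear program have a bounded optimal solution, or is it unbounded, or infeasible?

unbounded

From the feasible point (0, 7/4), moving in the direction (0, 1) keeps every constraint satisfied while f decreases without bound.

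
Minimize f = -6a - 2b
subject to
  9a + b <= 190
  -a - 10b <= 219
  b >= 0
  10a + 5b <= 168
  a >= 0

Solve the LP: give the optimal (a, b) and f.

a = 84/5, b = 0, minimum f = -504/5

Corner points and f = -6a - 2b:
  (84/5, 0) → f = -504/5
  (0, 0) → f = 0
  (0, 168/5) → f = -336/5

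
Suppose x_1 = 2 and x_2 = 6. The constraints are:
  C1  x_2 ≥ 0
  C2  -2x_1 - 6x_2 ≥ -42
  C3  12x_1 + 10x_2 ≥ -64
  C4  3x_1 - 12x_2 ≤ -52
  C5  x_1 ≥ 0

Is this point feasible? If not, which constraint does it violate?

C1: 6 ≥ 0 ✓
C2: -40 ≥ -42 ✓
C3: 84 ≥ -64 ✓
C4: -66 ≤ -52 ✓
C5: 2 ≥ 0 ✓

feasible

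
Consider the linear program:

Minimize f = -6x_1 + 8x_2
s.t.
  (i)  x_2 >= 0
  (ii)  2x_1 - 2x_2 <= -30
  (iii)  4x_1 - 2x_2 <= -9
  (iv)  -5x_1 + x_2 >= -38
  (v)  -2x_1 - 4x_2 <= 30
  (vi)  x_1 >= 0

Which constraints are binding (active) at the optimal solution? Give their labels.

Corner points and f = -6x_1 + 8x_2:
  (21/2, 51/2) → f = 141
  (0, 15) → f = 120
  (85/6, 197/6) → f = 533/3
The feasible region is unbounded (it extends along (0, 1), (1, 5)), but f strictly increases along every unbounded feasible direction, so there is no improving ray and the minimum is attained at a vertex.

The minimum is at (0, 15). Substituting into each constraint, equality holds for (ii) and (vi); the remaining constraints have slack.

(ii) and (vi)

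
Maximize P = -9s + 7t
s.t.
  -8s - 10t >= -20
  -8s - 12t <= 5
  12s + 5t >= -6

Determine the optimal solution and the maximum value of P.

s = -2, t = 18/5, maximum P = 216/5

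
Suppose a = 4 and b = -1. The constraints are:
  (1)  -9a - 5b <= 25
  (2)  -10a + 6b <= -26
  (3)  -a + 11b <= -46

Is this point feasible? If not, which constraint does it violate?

not feasible — violates (3)

Constraint (3): -a + 11b = -15, which is not ≤ -46. All other constraints are satisfied.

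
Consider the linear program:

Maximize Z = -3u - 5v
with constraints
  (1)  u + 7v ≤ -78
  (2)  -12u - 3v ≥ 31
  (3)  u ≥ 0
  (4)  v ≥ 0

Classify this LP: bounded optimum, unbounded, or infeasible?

infeasible

The boundaries u + 7v = -78 and -12u - 3v = 31 meet at (17/81, -905/81), but that point violates v ≥ 0. Every candidate vertex is excluded by some other constraint, so the feasible region is empty.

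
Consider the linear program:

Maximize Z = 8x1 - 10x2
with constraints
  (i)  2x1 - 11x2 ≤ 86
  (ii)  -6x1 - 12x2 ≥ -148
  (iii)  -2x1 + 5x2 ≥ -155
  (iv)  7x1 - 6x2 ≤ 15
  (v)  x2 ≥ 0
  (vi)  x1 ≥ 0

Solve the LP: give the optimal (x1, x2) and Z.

x1 = 15/7, x2 = 0, maximum Z = 120/7

Vertices and Z = 8x1 - 10x2:
  (89/10, 473/60) → Z = -229/30
  (0, 37/3) → Z = -370/3
  (15/7, 0) → Z = 120/7
  (0, 0) → Z = 0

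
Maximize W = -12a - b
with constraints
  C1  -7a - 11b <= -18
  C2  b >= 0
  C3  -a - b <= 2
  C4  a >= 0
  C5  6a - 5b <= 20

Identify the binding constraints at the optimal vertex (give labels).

C1 and C4

Vertices and W = -12a - b:
  (18/7, 0) → W = -216/7
  (0, 18/11) → W = -18/11
  (10/3, 0) → W = -40
The feasible region is unbounded (it extends along (0, 1), (5, 6)), but W strictly decreases along every unbounded feasible direction, so there is no improving ray and the maximum is attained at a vertex.

The maximum is at (0, 18/11). Substituting into each constraint, equality holds for C1 and C4; the remaining constraints have slack.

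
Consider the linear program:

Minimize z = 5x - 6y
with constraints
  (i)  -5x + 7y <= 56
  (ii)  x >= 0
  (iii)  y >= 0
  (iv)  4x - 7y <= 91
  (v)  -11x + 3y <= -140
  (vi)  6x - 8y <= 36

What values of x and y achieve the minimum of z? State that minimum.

x = 574/31, y = 658/31, minimum z = -1078/31

Feasible corners and z = 5x - 6y:
  (574/31, 658/31) → z = -1078/31
  (350, 258) → z = 202
  (506/35, 222/35) → z = 1198/35

At the optimal vertex, -5x + 7y = 56 and -11x + 3y = -140.
Solving simultaneously gives x = 574/31, y = 658/31.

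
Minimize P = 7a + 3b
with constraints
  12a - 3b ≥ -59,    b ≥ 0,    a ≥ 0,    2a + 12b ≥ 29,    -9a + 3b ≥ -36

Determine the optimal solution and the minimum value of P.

Extreme points and P = 7a + 3b:
  (0, 59/3) → P = 59
  (0, 29/12) → P = 29/4
  (173/38, 63/38) → P = 700/19
The feasible region is unbounded (it extends along (1, 3), (1, 4)), but P strictly increases along every unbounded feasible direction, so there is no improving ray and the minimum is attained at a vertex.

At the optimal vertex, a = 0 and 2a + 12b = 29.
Solving simultaneously gives a = 0, b = 29/12.

a = 0, b = 29/12, minimum P = 29/4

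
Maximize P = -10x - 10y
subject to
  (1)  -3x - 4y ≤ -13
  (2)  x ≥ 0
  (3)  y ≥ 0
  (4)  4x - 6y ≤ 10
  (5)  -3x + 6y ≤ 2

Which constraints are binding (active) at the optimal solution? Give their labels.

Extreme points and P = -10x - 10y:
  (59/17, 11/17) → P = -700/17
  (7/3, 3/2) → P = -115/3
  (12, 19/3) → P = -550/3

The maximum is at (7/3, 3/2). Substituting into each constraint, equality holds for (1) and (5); the remaining constraints have slack.

(1) and (5)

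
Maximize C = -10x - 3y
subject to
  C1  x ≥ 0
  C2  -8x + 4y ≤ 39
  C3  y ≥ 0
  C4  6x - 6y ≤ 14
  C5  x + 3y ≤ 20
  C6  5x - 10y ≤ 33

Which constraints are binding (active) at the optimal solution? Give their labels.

C1 and C3

Corner points and C = -10x - 3y:
  (0, 0) → C = 0
  (0, 20/3) → C = -20
  (7/3, 0) → C = -70/3
  (27/4, 53/12) → C = -323/4

The maximum is at (0, 0). Substituting into each constraint, equality holds for C1 and C3; the remaining constraints have slack.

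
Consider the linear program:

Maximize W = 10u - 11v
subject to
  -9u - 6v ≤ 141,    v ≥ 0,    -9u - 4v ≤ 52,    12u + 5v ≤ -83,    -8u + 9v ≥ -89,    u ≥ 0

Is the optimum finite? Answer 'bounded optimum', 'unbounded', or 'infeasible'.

infeasible

The boundaries v = 0 and -8u + 9v = -89 meet at (89/8, 0), but that point violates 12u + 5v ≤ -83. Every candidate vertex is excluded by some other constraint, so the feasible region is empty.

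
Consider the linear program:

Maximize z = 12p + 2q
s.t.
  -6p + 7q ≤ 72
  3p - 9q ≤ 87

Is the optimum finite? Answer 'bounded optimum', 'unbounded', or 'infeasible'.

unbounded

From the feasible point (-419/11, -246/11), moving in the direction (7, 6) keeps every constraint satisfied while z increases without bound.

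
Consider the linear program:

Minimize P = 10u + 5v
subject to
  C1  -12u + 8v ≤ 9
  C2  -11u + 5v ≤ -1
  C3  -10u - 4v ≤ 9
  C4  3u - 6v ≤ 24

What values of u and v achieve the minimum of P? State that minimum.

u = 7/12, v = -89/24, minimum P = -305/24

The feasible region is unbounded (it extends along (2, 3), (2, 1)), but P strictly increases along every unbounded feasible direction, so there is no improving ray and the minimum is attained at a vertex.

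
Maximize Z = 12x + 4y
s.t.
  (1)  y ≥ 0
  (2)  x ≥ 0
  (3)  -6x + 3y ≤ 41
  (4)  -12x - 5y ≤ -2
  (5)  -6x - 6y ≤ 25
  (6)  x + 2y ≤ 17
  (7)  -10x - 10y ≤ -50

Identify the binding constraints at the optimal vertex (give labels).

Extreme points and Z = 12x + 4y:
  (17, 0) → Z = 204
  (5, 0) → Z = 60
  (0, 17/2) → Z = 34
  (0, 5) → Z = 20

The maximum is at (17, 0). Substituting into each constraint, equality holds for (1) and (6); the remaining constraints have slack.

(1) and (6)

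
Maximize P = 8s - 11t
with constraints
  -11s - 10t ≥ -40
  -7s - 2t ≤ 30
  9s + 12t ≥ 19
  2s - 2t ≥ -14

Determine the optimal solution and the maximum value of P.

s = 145/21, t = -151/42, maximum P = 1327/14

Extreme points and P = 8s - 11t:
  (145/21, -151/42) → P = 1327/14
  (-10/7, 39/7) → P = -509/7
  (-65/21, 82/21) → P = -474/7

The optimum lies where -11s - 10t = -40 and 9s + 12t = 19.
Solving simultaneously gives s = 145/21, t = -151/42.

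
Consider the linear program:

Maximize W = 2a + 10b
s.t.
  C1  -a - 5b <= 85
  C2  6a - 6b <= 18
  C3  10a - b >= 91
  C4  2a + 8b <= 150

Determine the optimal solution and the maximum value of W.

a = 439/41, b = 659/41, maximum W = 7468/41

Vertices and W = 2a + 10b:
  (88/9, 61/9) → W = 262/3
  (87/5, 72/5) → W = 894/5
  (439/41, 659/41) → W = 7468/41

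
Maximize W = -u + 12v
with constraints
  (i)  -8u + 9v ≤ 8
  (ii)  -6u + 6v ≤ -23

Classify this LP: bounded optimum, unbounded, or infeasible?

unbounded

From the feasible point (85/2, 116/3), moving in the direction (9, 8) keeps every constraint satisfied while W increases without bound.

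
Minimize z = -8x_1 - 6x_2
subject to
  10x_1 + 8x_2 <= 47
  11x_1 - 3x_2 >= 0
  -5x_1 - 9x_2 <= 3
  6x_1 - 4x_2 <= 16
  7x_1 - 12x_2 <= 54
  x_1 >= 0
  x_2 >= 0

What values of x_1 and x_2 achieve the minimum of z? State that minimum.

x_1 = 79/22, x_2 = 61/44, minimum z = -815/22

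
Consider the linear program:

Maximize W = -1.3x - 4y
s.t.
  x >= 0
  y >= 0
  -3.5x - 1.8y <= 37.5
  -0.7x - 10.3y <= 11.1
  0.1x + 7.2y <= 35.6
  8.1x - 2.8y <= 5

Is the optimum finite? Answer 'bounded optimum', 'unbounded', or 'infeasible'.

Feasible corners and W = -1.3x - 4y:
  (0, 0) → W = 0
  (0, 89/18) → W = -178/9
  (50/81, 0) → W = -65/81
  (3392/1465, 14393/2930) → W = -165978/7325
The feasible region has finitely many vertices and no improving ray; the maximum is 0 at (0, 0).

bounded optimum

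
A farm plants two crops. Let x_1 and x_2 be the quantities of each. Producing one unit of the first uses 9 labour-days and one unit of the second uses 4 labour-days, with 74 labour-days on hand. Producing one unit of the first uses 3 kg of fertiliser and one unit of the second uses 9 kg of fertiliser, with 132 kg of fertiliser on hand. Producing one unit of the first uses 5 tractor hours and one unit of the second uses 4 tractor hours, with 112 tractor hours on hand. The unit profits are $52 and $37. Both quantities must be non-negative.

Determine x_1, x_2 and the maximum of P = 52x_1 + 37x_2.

x_1 = 2, x_2 = 14, maximum P = 622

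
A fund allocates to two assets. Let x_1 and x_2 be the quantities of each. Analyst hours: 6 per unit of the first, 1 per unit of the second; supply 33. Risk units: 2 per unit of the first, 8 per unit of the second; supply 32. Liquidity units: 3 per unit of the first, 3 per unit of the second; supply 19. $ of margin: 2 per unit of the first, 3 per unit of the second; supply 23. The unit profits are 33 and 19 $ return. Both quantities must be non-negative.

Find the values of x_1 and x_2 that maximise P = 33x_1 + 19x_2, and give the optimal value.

The binding constraints are 6x_1 + x_2 = 33 and 3x_1 + 3x_2 = 19.
Solving simultaneously gives x_1 = 16/3, x_2 = 1.

x_1 = 16/3, x_2 = 1, maximum P = 195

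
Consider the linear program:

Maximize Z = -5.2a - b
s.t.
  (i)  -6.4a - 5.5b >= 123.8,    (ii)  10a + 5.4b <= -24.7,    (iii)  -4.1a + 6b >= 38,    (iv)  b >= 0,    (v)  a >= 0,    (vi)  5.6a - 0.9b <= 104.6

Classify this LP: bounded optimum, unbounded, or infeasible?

infeasible

The boundaries -6.4a - 5.5b = 123.8 and b = 0 meet at (-19.34375, 0), but that point violates a ≥ 0. Every candidate vertex is excluded by some other constraint, so the feasible region is empty.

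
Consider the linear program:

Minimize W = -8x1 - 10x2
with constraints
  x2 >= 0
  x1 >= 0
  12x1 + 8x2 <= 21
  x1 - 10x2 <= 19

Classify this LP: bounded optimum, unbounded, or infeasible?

Extreme points and W = -8x1 - 10x2:
  (0, 0) → W = 0
  (7/4, 0) → W = -14
  (0, 21/8) → W = -105/4
The feasible region has finitely many vertices and no improving ray; the minimum is -105/4 at (0, 21/8).

bounded optimum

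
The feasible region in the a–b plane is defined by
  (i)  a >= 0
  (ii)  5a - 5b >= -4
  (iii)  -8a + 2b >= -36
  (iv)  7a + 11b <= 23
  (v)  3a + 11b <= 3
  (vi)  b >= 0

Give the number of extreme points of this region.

3

Intersecting each pair of boundary lines and keeping only the points that satisfy every inequality leaves:
  (0, 3/11)
  (0, 0)
  (1, 0)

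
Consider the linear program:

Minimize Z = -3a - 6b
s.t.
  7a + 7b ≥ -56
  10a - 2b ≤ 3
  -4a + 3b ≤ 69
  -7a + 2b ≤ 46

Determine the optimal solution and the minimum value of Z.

Vertices and Z = -3a - 6b:
  (-13/12, -83/12) → Z = 179/4
  (-62/9, -10/9) → Z = 82/3
  (147/22, 351/11) → Z = -423/2
  (0, 23) → Z = -138

a = 147/22, b = 351/11, minimum Z = -423/2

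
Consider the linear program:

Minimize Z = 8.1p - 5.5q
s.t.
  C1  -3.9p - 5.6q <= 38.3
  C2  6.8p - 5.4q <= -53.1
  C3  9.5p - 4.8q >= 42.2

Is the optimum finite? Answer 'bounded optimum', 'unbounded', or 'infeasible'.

unbounded

From the feasible point (8046/311, 79141/1866), moving in the direction (4.8, 9.5) keeps every constraint satisfied while Z decreases without bound.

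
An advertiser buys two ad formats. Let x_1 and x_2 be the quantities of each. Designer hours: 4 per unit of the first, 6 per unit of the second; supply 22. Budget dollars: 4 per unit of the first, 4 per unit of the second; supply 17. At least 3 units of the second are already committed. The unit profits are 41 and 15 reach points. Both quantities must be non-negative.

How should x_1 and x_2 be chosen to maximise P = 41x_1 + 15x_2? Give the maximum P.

x_1 = 1, x_2 = 3, maximum P = 86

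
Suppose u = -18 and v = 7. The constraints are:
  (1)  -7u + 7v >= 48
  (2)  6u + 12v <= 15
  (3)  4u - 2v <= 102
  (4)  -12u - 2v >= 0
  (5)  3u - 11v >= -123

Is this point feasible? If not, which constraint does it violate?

Constraint (5): 3u - 11v = -131, which is not ≥ -123. All other constraints are satisfied.

not feasible — violates (5)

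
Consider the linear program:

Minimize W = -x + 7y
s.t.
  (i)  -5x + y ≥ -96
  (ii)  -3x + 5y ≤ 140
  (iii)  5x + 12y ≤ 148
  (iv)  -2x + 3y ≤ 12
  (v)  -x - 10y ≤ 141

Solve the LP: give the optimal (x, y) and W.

x = 273/17, y = -267/17, minimum W = -126

Vertices and W = -x + 7y:
  (20, 4) → W = 8
  (273/17, -267/17) → W = -126
  (100/13, 356/39) → W = 2192/39
  (-543/23, -270/23) → W = -1347/23

The binding constraints are -5x + y = -96 and -x - 10y = 141.
Solving simultaneously gives x = 273/17, y = -267/17.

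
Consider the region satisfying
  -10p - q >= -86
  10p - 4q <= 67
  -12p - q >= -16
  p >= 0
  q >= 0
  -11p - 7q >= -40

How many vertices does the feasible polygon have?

4

Of the 15 pairwise boundary intersections, those satisfying every inequality are:
  (4/3, 0)
  (72/73, 304/73)
  (0, 0)
  (0, 40/7)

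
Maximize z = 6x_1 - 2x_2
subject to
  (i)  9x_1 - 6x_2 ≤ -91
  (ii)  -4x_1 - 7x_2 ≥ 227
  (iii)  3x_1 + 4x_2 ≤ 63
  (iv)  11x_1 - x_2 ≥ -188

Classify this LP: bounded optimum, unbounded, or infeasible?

The boundaries 9x_1 - 6x_2 = -91 and -4x_1 - 7x_2 = 227 meet at (-1999/87, -1679/87), but that point violates 11x_1 - x_2 ≥ -188. Every candidate vertex is excluded by some other constraint, so the feasible region is empty.

infeasible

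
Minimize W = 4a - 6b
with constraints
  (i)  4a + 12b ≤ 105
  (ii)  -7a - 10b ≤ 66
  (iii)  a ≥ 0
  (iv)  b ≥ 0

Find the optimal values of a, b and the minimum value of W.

a = 0, b = 35/4, minimum W = -105/2

At the optimal vertex, 4a + 12b = 105 and a = 0.
Solving simultaneously gives a = 0, b = 35/4.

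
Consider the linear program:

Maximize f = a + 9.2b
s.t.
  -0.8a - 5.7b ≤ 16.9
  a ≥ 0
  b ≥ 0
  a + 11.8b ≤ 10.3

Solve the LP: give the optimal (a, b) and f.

Feasible corners and f = a + 9.2b:
  (0, 0) → f = 0
  (0, 103/118) → f = 2369/295
  (103/10, 0) → f = 103/10

The binding constraints are b = 0 and a + 11.8b = 10.3.
Solving simultaneously gives a = 103/10, b = 0.

a = 10.3, b = 0, maximum f = 10.3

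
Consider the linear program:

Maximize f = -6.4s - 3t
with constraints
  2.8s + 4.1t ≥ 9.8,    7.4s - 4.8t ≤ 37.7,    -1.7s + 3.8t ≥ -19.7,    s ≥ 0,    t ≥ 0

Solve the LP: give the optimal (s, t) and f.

s = 0, t = 98/41, maximum f = -294/41

Vertices and f = -6.4s - 3t:
  (0, 98/41) → f = -294/41
  (7/2, 0) → f = -112/5
  (377/74, 0) → f = -6032/185
The feasible region is unbounded (it extends along (0, 1), (24, 37)), but f strictly decreases along every unbounded feasible direction, so there is no improving ray and the maximum is attained at a vertex.

The binding constraints are 2.8s + 4.1t = 9.8 and s = 0.
Solving simultaneously gives s = 0, t = 98/41.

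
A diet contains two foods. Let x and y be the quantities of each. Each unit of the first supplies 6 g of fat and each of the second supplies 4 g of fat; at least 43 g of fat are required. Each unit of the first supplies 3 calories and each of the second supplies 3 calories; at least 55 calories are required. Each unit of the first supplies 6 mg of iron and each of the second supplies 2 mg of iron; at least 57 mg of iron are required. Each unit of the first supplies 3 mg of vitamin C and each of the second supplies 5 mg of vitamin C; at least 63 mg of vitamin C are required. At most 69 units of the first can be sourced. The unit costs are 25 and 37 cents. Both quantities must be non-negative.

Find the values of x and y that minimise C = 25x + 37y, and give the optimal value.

Feasible corners and C = 25x + 37y:
  (0, 57/2) → C = 2109/2
  (21, 0) → C = 525
  (69, 0) → C = 1725
  (61/12, 53/4) → C = 1852/3
  (43/3, 4) → C = 1519/3
The feasible region is unbounded (it extends along (0, 1)), but C strictly increases along every unbounded feasible direction, so there is no improving ray and the minimum is attained at a vertex.

At the optimal vertex, 3x + 3y = 55 and 3x + 5y = 63.
Solving simultaneously gives x = 43/3, y = 4.

x = 43/3, y = 4, minimum C = 1519/3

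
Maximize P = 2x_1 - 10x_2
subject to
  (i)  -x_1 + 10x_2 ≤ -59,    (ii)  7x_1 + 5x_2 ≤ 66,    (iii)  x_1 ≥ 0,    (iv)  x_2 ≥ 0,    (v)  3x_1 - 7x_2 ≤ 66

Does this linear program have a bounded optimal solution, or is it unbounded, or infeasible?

The boundaries -x_1 + 10x_2 = -59 and x_1 = 0 meet at (0, -59/10), but that point violates x_2 ≥ 0. Every candidate vertex is excluded by some other constraint, so the feasible region is empty.

infeasible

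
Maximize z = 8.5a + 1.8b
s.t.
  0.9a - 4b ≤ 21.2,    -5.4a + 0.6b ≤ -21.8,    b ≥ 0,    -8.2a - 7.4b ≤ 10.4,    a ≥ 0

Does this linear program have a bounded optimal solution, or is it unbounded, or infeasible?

From the feasible point (212/9, 0), moving in the direction (4, 0.9) keeps every constraint satisfied while z increases without bound.

unbounded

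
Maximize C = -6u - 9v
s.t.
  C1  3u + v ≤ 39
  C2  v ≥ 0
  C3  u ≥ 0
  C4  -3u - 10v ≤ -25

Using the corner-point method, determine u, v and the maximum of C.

u = 0, v = 5/2, maximum C = -45/2

Feasible corners and C = -6u - 9v:
  (13, 0) → C = -78
  (0, 39) → C = -351
  (25/3, 0) → C = -50
  (0, 5/2) → C = -45/2

At the optimal vertex, u = 0 and -3u - 10v = -25.
Solving simultaneously gives u = 0, v = 5/2.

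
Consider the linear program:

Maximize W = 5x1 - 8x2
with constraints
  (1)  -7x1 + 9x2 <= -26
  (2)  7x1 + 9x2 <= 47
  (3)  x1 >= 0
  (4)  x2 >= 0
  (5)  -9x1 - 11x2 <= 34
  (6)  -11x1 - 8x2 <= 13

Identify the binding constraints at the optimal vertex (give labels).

Feasible corners and W = 5x1 - 8x2:
  (73/14, 7/6) → W = 703/42
  (26/7, 0) → W = 130/7
  (47/7, 0) → W = 235/7

The maximum is at (47/7, 0). Substituting into each constraint, equality holds for (2) and (4); the remaining constraints have slack.

(2) and (4)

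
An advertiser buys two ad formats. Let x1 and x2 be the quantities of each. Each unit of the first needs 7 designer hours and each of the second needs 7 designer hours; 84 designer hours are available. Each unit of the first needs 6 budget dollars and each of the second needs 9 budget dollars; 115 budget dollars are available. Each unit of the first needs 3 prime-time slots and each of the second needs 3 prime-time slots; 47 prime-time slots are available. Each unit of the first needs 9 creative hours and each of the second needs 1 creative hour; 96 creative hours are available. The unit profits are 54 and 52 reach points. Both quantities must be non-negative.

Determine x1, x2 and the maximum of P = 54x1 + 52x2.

x1 = 21/2, x2 = 3/2, maximum P = 645

Feasible corners and P = 54x1 + 52x2:
  (0, 0) → P = 0
  (0, 12) → P = 624
  (32/3, 0) → P = 576
  (21/2, 3/2) → P = 645

The binding constraints are 7x1 + 7x2 = 84 and 9x1 + x2 = 96.
Solving simultaneously gives x1 = 21/2, x2 = 3/2.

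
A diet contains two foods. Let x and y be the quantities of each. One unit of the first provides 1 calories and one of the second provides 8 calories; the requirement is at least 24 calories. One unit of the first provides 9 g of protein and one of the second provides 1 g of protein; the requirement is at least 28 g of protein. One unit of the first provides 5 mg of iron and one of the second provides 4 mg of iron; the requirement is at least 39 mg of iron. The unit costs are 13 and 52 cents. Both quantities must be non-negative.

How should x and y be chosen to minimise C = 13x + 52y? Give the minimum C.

x = 6, y = 9/4, minimum C = 195

Extreme points and C = 13x + 52y:
  (0, 28) → C = 1456
  (24, 0) → C = 312
  (6, 9/4) → C = 195
  (73/31, 211/31) → C = 11921/31
The feasible region is unbounded (it extends along (0, 1), (1, 0)), but C strictly increases along every unbounded feasible direction, so there is no improving ray and the minimum is attained at a vertex.

At the optimal vertex, x + 8y = 24 and 5x + 4y = 39.
Solving simultaneously gives x = 6, y = 9/4.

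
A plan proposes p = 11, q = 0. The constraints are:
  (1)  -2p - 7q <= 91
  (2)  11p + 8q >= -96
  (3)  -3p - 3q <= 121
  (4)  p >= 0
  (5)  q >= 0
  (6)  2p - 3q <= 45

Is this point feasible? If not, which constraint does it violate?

(1): -22 ≤ 91 ✓
(2): 121 ≥ -96 ✓
(3): -33 ≤ 121 ✓
(4): 11 ≥ 0 ✓
(5): 0 ≥ 0 ✓
(6): 22 ≤ 45 ✓

feasible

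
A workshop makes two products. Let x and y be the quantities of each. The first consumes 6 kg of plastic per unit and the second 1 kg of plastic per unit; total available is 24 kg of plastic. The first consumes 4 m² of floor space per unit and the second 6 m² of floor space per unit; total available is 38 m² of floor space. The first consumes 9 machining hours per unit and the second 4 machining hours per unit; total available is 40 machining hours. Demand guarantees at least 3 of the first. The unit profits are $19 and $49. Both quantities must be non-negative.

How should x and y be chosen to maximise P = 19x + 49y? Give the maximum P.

x = 3, y = 13/4, maximum P = 865/4

Vertices and P = 19x + 49y:
  (4, 0) → P = 76
  (3, 0) → P = 57
  (56/15, 8/5) → P = 448/3
  (3, 13/4) → P = 865/4

At the optimal vertex, 9x + 4y = 40 and x = 3.
Solving simultaneously gives x = 3, y = 13/4.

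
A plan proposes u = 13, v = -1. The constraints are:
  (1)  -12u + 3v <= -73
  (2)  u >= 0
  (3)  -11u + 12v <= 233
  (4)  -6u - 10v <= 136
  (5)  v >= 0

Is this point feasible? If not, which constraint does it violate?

not feasible — violates (5)

Constraint (5): v = -1, which is not ≥ 0. All other constraints are satisfied.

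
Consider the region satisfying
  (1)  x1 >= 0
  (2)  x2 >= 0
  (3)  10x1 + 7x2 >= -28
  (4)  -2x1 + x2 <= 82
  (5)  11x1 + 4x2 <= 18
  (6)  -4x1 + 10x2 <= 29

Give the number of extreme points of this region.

4

Pairwise boundary intersections that survive every other constraint:
  (0, 0)
  (0, 29/10)
  (18/11, 0)
  (32/63, 391/126)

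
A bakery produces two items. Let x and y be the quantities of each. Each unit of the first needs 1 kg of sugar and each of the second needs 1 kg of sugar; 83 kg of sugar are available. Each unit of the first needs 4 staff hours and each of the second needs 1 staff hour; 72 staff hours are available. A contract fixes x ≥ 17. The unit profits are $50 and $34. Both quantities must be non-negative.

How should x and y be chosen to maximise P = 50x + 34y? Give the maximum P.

x = 17, y = 4, maximum P = 986

Corner points and P = 50x + 34y:
  (18, 0) → P = 900
  (17, 0) → P = 850
  (17, 4) → P = 986

The optimum lies where 4x + y = 72 and x = 17.
Solving simultaneously gives x = 17, y = 4.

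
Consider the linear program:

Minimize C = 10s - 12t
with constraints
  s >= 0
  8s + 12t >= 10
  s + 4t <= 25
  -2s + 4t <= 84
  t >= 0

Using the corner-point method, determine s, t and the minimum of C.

s = 0, t = 25/4, minimum C = -75

Extreme points and C = 10s - 12t:
  (0, 5/6) → C = -10
  (0, 25/4) → C = -75
  (5/4, 0) → C = 25/2
  (25, 0) → C = 250

The optimum lies where s = 0 and s + 4t = 25.
Solving simultaneously gives s = 0, t = 25/4.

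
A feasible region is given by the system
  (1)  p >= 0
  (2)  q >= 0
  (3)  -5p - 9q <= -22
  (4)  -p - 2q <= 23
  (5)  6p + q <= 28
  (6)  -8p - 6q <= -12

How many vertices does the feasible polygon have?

4

The feasible vertices (each the meet of two boundaries and inside every other half-plane) are:
  (0, 22/9)
  (0, 28)
  (22/5, 0)
  (14/3, 0)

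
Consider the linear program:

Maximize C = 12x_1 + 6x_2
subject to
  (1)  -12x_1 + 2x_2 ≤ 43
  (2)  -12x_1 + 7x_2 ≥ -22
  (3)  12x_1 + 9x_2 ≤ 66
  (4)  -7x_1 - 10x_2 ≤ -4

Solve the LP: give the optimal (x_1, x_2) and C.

x_1 = 55/16, x_2 = 11/4, maximum C = 231/4

Corner points and C = 12x_1 + 6x_2:
  (-85/44, 109/11) → C = 399/11
  (-211/67, 349/134) → C = -1485/67
  (55/16, 11/4) → C = 231/4
  (248/169, -106/169) → C = 180/13

The binding constraints are -12x_1 + 7x_2 = -22 and 12x_1 + 9x_2 = 66.
Solving simultaneously gives x_1 = 55/16, x_2 = 11/4.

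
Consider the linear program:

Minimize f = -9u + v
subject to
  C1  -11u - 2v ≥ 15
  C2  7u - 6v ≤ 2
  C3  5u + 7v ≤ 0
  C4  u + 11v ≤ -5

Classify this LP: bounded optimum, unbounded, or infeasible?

Extreme points and f = -9u + v:
  (-43/40, -127/80) → f = 647/80
  (-155/119, -40/119) → f = 1355/119
The feasible region has finitely many vertices and no improving ray; the minimum is 647/80 at (-43/40, -127/80).

bounded optimum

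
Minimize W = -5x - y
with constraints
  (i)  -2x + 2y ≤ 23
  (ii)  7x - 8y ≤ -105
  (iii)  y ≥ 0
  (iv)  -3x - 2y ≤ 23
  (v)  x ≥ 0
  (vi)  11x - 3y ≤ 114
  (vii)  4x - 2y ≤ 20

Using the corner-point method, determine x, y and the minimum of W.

x = 297/16, y = 481/16, minimum W = -983/8

Corner points and W = -5x - y:
  (13, 49/2) → W = -179/2
  (297/16, 481/16) → W = -983/8
  (1227/67, 1953/67) → W = -8088/67

The binding constraints are -2x + 2y = 23 and 11x - 3y = 114.
Solving simultaneously gives x = 297/16, y = 481/16.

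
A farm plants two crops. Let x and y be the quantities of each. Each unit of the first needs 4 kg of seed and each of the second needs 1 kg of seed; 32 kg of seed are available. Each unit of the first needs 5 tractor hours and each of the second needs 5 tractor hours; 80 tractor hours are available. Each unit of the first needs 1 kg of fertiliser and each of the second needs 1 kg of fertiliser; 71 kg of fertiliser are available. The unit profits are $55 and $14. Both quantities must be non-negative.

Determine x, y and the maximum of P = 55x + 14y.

x = 16/3, y = 32/3, maximum P = 1328/3

Extreme points and P = 55x + 14y:
  (0, 0) → P = 0
  (0, 16) → P = 224
  (8, 0) → P = 440
  (16/3, 32/3) → P = 1328/3

At the optimal vertex, 4x + y = 32 and 5x + 5y = 80.
Solving simultaneously gives x = 16/3, y = 32/3.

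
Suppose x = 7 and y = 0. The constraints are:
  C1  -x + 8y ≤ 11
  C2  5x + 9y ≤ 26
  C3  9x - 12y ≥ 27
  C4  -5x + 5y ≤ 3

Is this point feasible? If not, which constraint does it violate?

Constraint C2: 5x + 9y = 35, which is not ≤ 26. All other constraints are satisfied.

not feasible — violates C2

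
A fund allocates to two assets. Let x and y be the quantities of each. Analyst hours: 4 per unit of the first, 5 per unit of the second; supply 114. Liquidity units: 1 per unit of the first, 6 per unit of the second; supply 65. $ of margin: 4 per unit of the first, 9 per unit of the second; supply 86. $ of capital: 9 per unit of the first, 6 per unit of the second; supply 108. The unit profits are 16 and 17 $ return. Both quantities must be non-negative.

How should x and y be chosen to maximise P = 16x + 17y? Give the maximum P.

Corner points and P = 16x + 17y:
  (0, 0) → P = 0
  (0, 86/9) → P = 1462/9
  (12, 0) → P = 192
  (8, 6) → P = 230

The optimum lies where 4x + 9y = 86 and 9x + 6y = 108.
Solving simultaneously gives x = 8, y = 6.

x = 8, y = 6, maximum P = 230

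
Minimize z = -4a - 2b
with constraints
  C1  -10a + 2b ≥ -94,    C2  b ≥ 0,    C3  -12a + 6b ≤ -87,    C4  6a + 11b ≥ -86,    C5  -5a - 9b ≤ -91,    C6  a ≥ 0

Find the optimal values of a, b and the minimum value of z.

a = 65/6, b = 43/6, minimum z = -173/3

The optimum lies where -10a + 2b = -94 and -12a + 6b = -87.
Solving simultaneously gives a = 65/6, b = 43/6.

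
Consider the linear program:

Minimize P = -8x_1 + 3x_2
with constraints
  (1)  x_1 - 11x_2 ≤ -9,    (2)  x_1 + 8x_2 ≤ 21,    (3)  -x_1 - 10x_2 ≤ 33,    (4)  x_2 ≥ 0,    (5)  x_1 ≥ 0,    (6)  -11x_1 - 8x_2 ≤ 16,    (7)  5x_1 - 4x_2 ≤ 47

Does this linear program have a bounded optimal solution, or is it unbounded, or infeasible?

Corner points and P = -8x_1 + 3x_2:
  (159/19, 30/19) → P = -1182/19
  (0, 9/11) → P = 27/11
  (0, 21/8) → P = 63/8
The feasible region has finitely many vertices and no improving ray; the minimum is -1182/19 at (159/19, 30/19).

bounded optimum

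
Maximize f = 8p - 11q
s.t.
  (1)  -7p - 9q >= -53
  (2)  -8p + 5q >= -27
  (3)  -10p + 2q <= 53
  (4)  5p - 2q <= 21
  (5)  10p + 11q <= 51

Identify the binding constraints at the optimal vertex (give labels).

Extreme points and f = 8p - 11q:
  (-319/34, -347/17) → f = 2541/17
  (4, 1) → f = 21
  (-37/10, 8) → f = -588/5

The maximum is at (-319/34, -347/17). Substituting into each constraint, equality holds for (2) and (3); the remaining constraints have slack.

(2) and (3)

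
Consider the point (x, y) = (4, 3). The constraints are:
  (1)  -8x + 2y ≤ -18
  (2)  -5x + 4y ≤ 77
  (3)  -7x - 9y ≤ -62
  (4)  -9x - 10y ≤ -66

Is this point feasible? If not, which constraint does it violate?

not feasible — violates (3)

Constraint (3): -7x - 9y = -55, which is not ≤ -62. All other constraints are satisfied.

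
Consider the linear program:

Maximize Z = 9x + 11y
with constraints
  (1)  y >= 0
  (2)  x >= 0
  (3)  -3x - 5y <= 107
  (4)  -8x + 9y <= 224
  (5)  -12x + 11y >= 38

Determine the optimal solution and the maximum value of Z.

x = 1061/10, y = 596/5, maximum Z = 22661/10

Corner points and Z = 9x + 11y:
  (0, 224/9) → Z = 2464/9
  (0, 38/11) → Z = 38
  (1061/10, 596/5) → Z = 22661/10

At the optimal vertex, -8x + 9y = 224 and -12x + 11y = 38.
Solving simultaneously gives x = 1061/10, y = 596/5.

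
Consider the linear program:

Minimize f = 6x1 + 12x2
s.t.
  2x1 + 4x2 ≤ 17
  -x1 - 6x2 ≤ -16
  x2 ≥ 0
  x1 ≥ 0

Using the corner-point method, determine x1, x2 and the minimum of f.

Vertices and f = 6x1 + 12x2:
  (19/4, 15/8) → f = 51
  (0, 17/4) → f = 51
  (0, 8/3) → f = 32

x1 = 0, x2 = 8/3, minimum f = 32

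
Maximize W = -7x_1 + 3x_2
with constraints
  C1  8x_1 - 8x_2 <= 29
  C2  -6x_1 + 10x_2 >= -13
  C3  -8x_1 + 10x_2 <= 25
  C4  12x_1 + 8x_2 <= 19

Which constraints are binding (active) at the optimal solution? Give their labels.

C2 and C3

Feasible corners and W = -7x_1 + 3x_2:
  (-19, -127/10) → W = 949/10
  (7/4, -1/4) → W = -13
  (-5/92, 113/46) → W = 31/4

The maximum is at (-19, -127/10). Substituting into each constraint, equality holds for C2 and C3; the remaining constraints have slack.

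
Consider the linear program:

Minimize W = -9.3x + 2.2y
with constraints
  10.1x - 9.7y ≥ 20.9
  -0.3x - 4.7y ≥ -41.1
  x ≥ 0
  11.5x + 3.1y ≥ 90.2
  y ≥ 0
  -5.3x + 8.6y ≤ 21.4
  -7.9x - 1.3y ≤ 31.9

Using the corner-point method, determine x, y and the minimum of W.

x = 137, y = 0, minimum W = -1274.1

Vertices and W = -9.3x + 2.2y:
  (24845/2519, 20442/2519) → W = -1860861/25190
  (93973/14286, 67067/14286) → W = -1452803/28572
  (137, 0) → W = -12741/10
  (902/115, 0) → W = -41943/575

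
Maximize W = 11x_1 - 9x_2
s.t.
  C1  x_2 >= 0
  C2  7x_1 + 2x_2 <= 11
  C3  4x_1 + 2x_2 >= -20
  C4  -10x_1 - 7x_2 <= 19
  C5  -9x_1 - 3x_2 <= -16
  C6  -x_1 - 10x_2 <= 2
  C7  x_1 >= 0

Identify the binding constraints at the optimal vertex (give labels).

C2 and C5

Feasible corners and W = 11x_1 - 9x_2:
  (1/3, 13/3) → W = -106/3
  (0, 11/2) → W = -99/2
  (0, 16/3) → W = -48

The maximum is at (1/3, 13/3). Substituting into each constraint, equality holds for C2 and C5; the remaining constraints have slack.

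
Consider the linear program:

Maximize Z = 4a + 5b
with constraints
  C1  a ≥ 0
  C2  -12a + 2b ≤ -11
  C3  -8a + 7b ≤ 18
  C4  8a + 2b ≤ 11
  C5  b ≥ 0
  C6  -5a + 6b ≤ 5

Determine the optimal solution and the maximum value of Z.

a = 11/10, b = 11/10, maximum Z = 99/10

Vertices and Z = 4a + 5b:
  (11/10, 11/10) → Z = 99/10
  (11/12, 0) → Z = 11/3
  (11/8, 0) → Z = 11/2

At the optimal vertex, -12a + 2b = -11 and 8a + 2b = 11.
Solving simultaneously gives a = 11/10, b = 11/10.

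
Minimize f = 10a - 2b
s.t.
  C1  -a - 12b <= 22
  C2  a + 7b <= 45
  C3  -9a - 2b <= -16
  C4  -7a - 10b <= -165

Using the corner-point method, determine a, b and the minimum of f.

a = 235/13, b = 50/13, minimum f = 2250/13

Vertices and f = 10a - 2b:
  (694/5, -67/5) → f = 7074/5
  (1100/37, -319/74) → f = 11319/37
  (235/13, 50/13) → f = 2250/13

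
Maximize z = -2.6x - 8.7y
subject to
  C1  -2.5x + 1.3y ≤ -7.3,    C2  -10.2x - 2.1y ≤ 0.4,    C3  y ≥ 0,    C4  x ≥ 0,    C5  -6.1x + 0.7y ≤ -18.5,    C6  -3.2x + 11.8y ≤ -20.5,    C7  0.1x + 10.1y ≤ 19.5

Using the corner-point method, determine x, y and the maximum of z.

x = 205/32, y = 0, maximum z = -533/32

Feasible corners and z = -2.6x - 8.7y:
  (205/32, 0) → z = -533/32
  (195, 0) → z = -507
  (8743/670, 1207/670) → z = -332327/6700

The binding constraints are y = 0 and -3.2x + 11.8y = -20.5.
Solving simultaneously gives x = 205/32, y = 0.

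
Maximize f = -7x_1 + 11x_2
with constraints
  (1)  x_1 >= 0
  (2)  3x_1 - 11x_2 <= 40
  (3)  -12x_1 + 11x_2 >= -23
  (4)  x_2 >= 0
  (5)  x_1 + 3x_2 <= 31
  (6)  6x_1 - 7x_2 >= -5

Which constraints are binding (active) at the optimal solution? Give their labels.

Vertices and f = -7x_1 + 11x_2:
  (0, 0) → f = 0
  (0, 5/7) → f = 55/7
  (23/12, 0) → f = -161/12
  (410/47, 349/47) → f = 969/47
  (202/25, 191/25) → f = 687/25

The maximum is at (202/25, 191/25). Substituting into each constraint, equality holds for (5) and (6); the remaining constraints have slack.

(5) and (6)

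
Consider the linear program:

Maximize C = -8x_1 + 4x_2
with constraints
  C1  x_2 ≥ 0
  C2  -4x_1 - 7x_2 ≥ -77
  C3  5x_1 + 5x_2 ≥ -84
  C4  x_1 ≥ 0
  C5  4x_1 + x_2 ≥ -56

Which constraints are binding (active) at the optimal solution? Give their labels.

Extreme points and C = -8x_1 + 4x_2:
  (77/4, 0) → C = -154
  (0, 0) → C = 0
  (0, 11) → C = 44

The maximum is at (0, 11). Substituting into each constraint, equality holds for C2 and C4; the remaining constraints have slack.

C2 and C4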